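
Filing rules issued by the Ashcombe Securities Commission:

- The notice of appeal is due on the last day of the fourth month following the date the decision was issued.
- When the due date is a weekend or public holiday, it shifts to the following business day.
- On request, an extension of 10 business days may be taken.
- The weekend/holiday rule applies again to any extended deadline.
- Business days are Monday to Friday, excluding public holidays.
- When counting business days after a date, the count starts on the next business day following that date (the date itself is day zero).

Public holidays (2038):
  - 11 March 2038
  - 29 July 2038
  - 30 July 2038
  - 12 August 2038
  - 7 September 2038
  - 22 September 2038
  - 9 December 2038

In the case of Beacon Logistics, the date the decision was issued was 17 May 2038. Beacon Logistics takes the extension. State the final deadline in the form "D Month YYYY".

The fourth month after 17 May 2038 is September 2038, whose last day is 30 September 2038.
30 September 2038 falls on a Thursday, which is a business day, so no adjustment is needed.
Counting 10 further business days from 30 September 2038 reaches 14 October 2038.
14 October 2038 (Thursday) is already a business day.
Final deadline: 14 October 2038.

14 October 2038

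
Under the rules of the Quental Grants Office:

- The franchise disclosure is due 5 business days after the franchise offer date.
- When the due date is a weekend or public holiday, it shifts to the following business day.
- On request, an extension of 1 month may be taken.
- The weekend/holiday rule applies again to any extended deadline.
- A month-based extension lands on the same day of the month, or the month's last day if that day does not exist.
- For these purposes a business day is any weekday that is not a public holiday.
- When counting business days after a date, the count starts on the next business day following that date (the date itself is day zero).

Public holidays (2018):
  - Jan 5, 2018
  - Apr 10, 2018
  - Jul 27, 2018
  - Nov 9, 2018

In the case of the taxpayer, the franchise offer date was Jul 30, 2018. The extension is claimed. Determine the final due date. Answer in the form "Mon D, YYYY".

Counting 5 business days after Jul 30, 2018 (skipping weekends and listed holidays) reaches Aug 6, 2018.
Aug 6, 2018 is a Monday and not a listed holiday, so it stands.
Add 1 month to Aug 6, 2018: Sep 6, 2018.
Sep 6, 2018 falls on a Thursday, which is a business day, so no adjustment is needed.
Deadline: Sep 6, 2018.

Sep 6, 2018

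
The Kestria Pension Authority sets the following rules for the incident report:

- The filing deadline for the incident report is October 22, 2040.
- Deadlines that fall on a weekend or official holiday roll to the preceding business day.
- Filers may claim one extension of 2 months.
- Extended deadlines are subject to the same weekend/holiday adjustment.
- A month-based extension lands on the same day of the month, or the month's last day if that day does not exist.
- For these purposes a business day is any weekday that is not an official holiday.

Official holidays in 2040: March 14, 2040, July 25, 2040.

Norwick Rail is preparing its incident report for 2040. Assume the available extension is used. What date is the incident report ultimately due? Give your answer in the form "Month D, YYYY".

The statutory due date is October 22, 2040.
October 22, 2040 falls on a Monday, which is a business day, so no adjustment is needed.
Add 2 months to October 22, 2040: December 22, 2040.
December 22, 2040 is a Saturday; the preceding business day is December 21, 2040 (Friday).
Final deadline: December 21, 2040.

December 21, 2040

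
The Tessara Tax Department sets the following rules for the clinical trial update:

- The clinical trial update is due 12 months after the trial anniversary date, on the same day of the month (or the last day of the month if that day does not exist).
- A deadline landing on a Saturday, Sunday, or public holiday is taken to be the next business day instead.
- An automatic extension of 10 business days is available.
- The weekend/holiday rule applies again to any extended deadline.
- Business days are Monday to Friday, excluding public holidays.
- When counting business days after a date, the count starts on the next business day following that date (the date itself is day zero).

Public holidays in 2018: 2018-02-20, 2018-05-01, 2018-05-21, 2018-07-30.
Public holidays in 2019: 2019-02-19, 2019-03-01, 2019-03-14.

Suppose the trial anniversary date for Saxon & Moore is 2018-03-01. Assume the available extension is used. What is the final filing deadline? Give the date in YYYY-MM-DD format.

Moving 12 months forward from 2018-03-01 on the corresponding day gives 2019-03-01.
2019-03-01 is a listed holiday, so it moves to the next business day, 2019-03-04 (Monday).
The 10-business-day extension runs from 2019-03-04 to 2019-03-19.
2019-03-19 falls on a Tuesday, which is a business day, so no adjustment is needed.
Deadline: 2019-03-19.

2019-03-19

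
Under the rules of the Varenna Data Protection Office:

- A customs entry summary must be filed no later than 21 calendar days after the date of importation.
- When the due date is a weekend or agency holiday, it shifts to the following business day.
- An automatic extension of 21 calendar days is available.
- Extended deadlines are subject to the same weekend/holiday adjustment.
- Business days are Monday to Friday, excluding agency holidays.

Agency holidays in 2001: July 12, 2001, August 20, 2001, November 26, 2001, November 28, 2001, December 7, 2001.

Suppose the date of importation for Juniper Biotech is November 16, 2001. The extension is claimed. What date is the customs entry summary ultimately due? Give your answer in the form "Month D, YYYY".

December 31, 2001

Adding 21 calendar days to November 16, 2001 gives December 7, 2001.
Because December 7, 2001 is a listed holiday, the deadline becomes December 10, 2001 (Monday).
Applying the 21-calendar-day extension: December 10, 2001 + 21 days = December 31, 2001.
December 31, 2001 falls on a Monday, which is a business day, so no adjustment is needed.
So the filing is due December 31, 2001.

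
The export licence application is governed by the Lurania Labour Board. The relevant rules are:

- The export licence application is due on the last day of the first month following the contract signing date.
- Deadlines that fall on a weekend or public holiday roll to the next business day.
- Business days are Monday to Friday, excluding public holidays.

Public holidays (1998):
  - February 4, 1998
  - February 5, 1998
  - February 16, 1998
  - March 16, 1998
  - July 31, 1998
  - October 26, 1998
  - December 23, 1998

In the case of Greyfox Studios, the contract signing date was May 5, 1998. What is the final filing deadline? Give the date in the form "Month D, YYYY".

June 30, 1998

1 month after May 5, 1998 is June 1998; that month ends on June 30, 1998.
June 30, 1998 is a Tuesday and not a listed holiday, so it stands.
Deadline: June 30, 1998.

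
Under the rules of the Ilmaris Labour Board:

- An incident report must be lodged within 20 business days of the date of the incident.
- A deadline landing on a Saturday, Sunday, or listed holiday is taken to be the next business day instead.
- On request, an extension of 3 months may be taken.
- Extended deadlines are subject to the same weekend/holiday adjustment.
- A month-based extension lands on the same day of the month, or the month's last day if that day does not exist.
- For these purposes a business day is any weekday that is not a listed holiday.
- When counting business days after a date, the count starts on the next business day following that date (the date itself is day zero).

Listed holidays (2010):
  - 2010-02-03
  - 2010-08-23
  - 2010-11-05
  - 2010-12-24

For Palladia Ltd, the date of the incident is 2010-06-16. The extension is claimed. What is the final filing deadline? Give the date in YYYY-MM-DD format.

20 business days after 2010-06-16, excluding weekends and holidays, is 2010-07-14.
Since 2010-07-14 is a Wednesday and not a holiday, the date is unchanged.
The 3 months extension carries 2010-07-14 to 2010-10-14.
Since 2010-10-14 is a Thursday and not a holiday, the date is unchanged.
Deadline: 2010-10-14.

2010-10-14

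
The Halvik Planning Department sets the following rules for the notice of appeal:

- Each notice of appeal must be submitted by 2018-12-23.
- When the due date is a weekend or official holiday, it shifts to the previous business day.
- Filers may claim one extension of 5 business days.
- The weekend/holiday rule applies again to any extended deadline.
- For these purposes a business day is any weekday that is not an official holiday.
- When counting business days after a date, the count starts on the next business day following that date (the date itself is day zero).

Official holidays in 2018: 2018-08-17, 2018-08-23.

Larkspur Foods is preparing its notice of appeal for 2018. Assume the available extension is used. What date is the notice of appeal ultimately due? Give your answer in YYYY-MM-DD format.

2018-12-28

Start from the fixed due date, 2018-12-23.
2018-12-23 falls on a Sunday. Rolling to the preceding business day gives 2018-12-21, a Friday.
Counting 5 further business days from 2018-12-21 reaches 2018-12-28.
2018-12-28 (Friday) is already a business day.
Deadline: 2018-12-28.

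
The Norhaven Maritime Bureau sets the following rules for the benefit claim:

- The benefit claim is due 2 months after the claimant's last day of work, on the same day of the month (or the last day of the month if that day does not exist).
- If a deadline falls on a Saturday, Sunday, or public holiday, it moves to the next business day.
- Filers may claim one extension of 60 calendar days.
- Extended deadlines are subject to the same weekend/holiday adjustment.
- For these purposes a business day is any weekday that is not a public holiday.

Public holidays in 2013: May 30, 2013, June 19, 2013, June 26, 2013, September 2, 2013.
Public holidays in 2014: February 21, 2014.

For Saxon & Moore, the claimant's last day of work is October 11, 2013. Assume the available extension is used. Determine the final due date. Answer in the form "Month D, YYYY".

Moving 2 months forward from October 11, 2013 on the corresponding day gives December 11, 2013.
December 11, 2013 falls on a Wednesday, which is a business day, so no adjustment is needed.
Add the 60 calendar-day extension to December 11, 2013: February 9, 2014.
February 9, 2014 falls on a Sunday. Rolling to the next business day gives February 10, 2014, a Monday.
So the filing is due February 10, 2014.

February 10, 2014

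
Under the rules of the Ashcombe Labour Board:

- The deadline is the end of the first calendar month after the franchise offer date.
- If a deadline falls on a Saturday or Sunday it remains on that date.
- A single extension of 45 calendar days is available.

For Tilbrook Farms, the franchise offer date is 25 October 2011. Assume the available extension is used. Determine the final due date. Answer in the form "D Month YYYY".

14 January 2012

1 month after 25 October 2011 falls in November 2011; the last day of that month is 30 November 2011.
30 November 2011 falls on a Wednesday. The rules make no weekend/holiday allowance, so it remains 30 November 2011.
With the 45-day extension, 30 November 2011 becomes 14 January 2012.
No adjustment is made for weekends or holidays, so 14 January 2012 stands.
So the filing is due 14 January 2012.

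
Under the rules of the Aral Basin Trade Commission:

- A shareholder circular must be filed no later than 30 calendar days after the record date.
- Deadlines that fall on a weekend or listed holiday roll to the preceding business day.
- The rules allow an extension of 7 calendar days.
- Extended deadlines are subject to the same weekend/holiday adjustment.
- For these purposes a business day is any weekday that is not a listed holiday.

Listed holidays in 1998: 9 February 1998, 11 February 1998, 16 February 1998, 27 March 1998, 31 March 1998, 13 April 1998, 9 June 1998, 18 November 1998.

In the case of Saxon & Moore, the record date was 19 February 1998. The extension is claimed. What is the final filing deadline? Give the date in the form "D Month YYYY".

Adding 30 calendar days to 19 February 1998 gives 21 March 1998.
21 March 1998 is a Saturday; the preceding business day is 20 March 1998 (Friday).
Add the 7 calendar-day extension to 20 March 1998: 27 March 1998.
Because 27 March 1998 is a listed holiday, the deadline becomes 26 March 1998 (Thursday).
The final due date is 26 March 1998.

26 March 1998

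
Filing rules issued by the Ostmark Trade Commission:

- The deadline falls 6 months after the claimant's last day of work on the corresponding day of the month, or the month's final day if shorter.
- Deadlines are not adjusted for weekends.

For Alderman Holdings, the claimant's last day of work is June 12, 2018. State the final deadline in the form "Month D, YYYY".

December 12, 2018

6 months from June 12, 2018 is December 12, 2018.
December 12, 2018 is a Wednesday; no weekend or holiday adjustment applies.
The final due date is December 12, 2018.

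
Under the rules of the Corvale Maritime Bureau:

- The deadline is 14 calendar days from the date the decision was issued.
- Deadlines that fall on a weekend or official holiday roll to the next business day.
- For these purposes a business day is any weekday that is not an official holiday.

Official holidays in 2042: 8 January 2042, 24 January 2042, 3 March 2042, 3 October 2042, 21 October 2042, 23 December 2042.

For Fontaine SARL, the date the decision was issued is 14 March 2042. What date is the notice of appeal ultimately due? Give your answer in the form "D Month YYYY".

28 March 2042

Adding 14 calendar days to 14 March 2042 gives 28 March 2042.
Since 28 March 2042 is a Friday and not a holiday, the date is unchanged.
So the filing is due 28 March 2042.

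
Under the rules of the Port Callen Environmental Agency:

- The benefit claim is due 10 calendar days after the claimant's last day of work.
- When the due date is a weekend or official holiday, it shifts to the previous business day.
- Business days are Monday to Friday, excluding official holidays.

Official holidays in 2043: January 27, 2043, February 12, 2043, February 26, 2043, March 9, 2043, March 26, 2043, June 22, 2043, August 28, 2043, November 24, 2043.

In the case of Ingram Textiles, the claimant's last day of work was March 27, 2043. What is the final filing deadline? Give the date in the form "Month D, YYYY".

Trigger date March 27, 2043 + 10 calendar days = April 6, 2043.
April 6, 2043 (Monday) is already a business day.
Deadline: April 6, 2043.

April 6, 2043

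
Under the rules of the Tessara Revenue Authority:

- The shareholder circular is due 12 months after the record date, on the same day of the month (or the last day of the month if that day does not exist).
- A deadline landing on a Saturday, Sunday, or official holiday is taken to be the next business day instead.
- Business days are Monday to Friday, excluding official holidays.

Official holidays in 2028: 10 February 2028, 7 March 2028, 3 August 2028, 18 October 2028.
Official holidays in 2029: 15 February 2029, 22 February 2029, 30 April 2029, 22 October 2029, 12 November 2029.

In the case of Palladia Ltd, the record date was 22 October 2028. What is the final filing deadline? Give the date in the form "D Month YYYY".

12 months from 22 October 2028 is 22 October 2029.
Because 22 October 2029 is a listed holiday, the deadline becomes 23 October 2029 (Tuesday).
So the filing is due 23 October 2029.

23 October 2029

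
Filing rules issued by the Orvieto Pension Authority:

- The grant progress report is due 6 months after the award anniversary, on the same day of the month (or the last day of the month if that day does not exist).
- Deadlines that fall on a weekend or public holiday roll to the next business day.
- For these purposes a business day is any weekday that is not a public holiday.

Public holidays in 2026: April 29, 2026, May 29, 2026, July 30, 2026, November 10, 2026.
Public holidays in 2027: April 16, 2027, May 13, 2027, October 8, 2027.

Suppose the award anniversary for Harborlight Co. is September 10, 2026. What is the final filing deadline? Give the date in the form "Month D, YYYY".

March 10, 2027

6 months from September 10, 2026 is March 10, 2027.
Since March 10, 2027 is a Wednesday and not a holiday, the date is unchanged.
The final due date is March 10, 2027.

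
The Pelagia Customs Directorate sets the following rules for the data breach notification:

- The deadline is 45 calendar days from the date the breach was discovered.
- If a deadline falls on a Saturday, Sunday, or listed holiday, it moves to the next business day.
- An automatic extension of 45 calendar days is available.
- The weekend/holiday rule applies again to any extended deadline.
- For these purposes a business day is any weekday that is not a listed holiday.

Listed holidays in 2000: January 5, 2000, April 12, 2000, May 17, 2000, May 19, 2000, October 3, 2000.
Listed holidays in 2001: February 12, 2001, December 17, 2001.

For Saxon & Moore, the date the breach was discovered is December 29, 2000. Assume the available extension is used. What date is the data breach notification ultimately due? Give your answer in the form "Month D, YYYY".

Adding 45 calendar days to December 29, 2000 gives February 12, 2001.
February 12, 2001 falls on a listed holiday. Rolling to the next business day gives February 13, 2001, a Tuesday.
The 45-calendar-day extension moves the deadline from February 13, 2001 to March 30, 2001.
Since March 30, 2001 is a Friday and not a holiday, the date is unchanged.
So the filing is due March 30, 2001.

March 30, 2001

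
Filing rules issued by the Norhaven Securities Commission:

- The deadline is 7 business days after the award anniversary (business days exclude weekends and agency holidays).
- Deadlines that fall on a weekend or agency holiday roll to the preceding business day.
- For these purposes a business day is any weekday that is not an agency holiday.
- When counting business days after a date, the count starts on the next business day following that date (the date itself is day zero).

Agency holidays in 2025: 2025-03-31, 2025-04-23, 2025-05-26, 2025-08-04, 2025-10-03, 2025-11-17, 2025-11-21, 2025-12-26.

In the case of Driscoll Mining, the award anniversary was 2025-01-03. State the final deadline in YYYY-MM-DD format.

2025-01-14

Starting the day after 2025-01-03 and counting 7 business days lands on 2025-01-14.
2025-01-14 falls on a Tuesday, which is a business day, so no adjustment is needed.
Deadline: 2025-01-14.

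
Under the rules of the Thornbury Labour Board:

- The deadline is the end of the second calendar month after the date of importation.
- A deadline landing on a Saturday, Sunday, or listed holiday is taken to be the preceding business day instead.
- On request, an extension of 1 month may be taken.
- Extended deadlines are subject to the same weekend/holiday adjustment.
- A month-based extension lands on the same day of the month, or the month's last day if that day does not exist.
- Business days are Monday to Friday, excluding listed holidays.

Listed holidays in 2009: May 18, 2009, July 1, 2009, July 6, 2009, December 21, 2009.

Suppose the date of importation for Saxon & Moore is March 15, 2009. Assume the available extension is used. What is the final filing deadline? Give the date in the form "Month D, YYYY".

June 29, 2009

2 months after March 15, 2009 is May 2009; that month ends on May 31, 2009.
May 31, 2009 is a Sunday; the preceding business day is May 29, 2009 (Friday).
Add 1 month to May 29, 2009: June 29, 2009.
June 29, 2009 is a Monday and not a listed holiday, so it stands.
Deadline: June 29, 2009.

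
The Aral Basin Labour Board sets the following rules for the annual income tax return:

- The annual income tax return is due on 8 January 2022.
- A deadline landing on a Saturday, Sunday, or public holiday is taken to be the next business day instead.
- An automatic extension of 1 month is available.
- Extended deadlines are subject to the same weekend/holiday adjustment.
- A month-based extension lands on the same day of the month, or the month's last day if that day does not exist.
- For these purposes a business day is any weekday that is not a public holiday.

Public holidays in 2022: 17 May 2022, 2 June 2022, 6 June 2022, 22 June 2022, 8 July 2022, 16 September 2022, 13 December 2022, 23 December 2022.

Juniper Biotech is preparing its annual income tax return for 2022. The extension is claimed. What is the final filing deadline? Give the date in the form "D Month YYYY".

10 February 2022

The stated deadline is 8 January 2022.
8 January 2022 is a Saturday; the next business day is 10 January 2022 (Monday).
Applying the 1 month extension: 1 month after 10 January 2022 is 10 February 2022.
10 February 2022 (Thursday) is already a business day.
Deadline: 10 February 2022.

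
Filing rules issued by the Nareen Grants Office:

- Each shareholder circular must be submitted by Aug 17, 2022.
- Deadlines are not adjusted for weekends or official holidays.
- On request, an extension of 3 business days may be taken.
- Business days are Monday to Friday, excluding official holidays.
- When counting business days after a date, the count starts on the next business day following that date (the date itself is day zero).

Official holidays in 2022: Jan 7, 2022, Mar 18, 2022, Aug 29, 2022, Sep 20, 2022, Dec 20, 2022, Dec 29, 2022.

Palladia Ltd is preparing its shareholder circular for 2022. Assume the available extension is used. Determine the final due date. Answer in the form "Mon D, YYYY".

Aug 22, 2022

The statutory due date is Aug 17, 2022.
No adjustment is made for weekends or holidays, so Aug 17, 2022 stands.
The 3-business-day extension runs from Aug 17, 2022 to Aug 22, 2022.
No adjustment is made for weekends or holidays, so Aug 22, 2022 stands.
So the filing is due Aug 22, 2022.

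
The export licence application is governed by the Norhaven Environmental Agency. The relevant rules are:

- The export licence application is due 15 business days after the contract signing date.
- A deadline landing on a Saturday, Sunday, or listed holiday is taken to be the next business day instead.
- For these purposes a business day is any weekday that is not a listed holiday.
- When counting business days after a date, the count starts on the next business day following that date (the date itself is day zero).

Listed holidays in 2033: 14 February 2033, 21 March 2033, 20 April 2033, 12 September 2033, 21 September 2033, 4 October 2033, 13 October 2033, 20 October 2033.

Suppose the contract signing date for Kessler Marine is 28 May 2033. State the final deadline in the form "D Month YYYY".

Counting 15 business days after 28 May 2033 (skipping weekends and listed holidays) reaches 17 June 2033.
17 June 2033 falls on a Friday, which is a business day, so no adjustment is needed.
The final due date is 17 June 2033.

17 June 2033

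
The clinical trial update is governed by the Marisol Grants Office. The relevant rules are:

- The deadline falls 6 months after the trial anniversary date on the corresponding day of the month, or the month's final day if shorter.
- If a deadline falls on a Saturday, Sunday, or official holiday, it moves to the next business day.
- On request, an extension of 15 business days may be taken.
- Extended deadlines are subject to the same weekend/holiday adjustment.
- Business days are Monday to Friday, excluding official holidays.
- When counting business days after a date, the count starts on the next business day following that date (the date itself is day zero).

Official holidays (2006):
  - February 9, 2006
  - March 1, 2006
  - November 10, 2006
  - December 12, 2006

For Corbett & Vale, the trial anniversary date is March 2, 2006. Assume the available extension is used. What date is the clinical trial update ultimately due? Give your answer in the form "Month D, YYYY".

Moving 6 months forward from March 2, 2006 on the corresponding day gives September 2, 2006.
Because September 2, 2006 is a Saturday, the deadline becomes September 4, 2006 (Monday).
Counting 15 further business days from September 4, 2006 reaches September 25, 2006.
September 25, 2006 is a Monday and not a listed holiday, so it stands.
The final due date is September 25, 2006.

September 25, 2006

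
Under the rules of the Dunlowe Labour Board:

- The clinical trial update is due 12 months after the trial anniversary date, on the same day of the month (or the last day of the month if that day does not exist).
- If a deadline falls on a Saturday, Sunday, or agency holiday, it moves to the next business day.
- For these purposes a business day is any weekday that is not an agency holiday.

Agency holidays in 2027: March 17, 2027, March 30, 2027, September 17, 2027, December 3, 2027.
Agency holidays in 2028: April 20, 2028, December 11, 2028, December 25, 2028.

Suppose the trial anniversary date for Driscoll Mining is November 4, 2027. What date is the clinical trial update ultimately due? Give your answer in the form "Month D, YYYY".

November 6, 2028

12 months after November 4, 2027, on the same day of the month, is November 4, 2028.
Because November 4, 2028 is a Saturday, the deadline becomes November 6, 2028 (Monday).
So the filing is due November 6, 2028.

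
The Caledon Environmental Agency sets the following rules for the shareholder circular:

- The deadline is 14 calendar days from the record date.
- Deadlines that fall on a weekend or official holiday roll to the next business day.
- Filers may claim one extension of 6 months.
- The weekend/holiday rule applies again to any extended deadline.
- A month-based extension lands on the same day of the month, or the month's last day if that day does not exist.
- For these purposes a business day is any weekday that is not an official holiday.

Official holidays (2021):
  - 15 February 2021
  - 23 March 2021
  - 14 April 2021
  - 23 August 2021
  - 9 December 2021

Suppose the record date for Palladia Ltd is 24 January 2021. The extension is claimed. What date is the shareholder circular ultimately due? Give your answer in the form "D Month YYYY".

9 August 2021

Trigger date 24 January 2021 + 14 calendar days = 7 February 2021.
7 February 2021 is a Sunday, so it moves to the next business day, 8 February 2021 (Monday).
Applying the 6 months extension: 6 months after 8 February 2021 is 8 August 2021.
8 August 2021 is a Sunday, so it moves to the next business day, 9 August 2021 (Monday).
Final deadline: 9 August 2021.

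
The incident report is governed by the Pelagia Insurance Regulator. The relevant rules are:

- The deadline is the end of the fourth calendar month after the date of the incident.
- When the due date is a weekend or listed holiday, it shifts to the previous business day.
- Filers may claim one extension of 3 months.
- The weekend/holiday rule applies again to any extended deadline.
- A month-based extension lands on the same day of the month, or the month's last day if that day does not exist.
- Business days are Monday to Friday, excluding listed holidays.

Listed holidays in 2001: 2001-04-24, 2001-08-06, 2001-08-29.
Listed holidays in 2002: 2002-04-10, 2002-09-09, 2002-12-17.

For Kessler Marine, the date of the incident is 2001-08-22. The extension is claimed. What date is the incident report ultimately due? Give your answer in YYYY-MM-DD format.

2002-03-29

4 months after 2001-08-22 is December 2001; that month ends on 2001-12-31.
2001-12-31 is a Monday and not a listed holiday, so it stands.
Add 3 months to 2001-12-31: 2002-03-31.
Because 2002-03-31 is a Sunday, the deadline becomes 2002-03-29 (Friday).
The final due date is 2002-03-29.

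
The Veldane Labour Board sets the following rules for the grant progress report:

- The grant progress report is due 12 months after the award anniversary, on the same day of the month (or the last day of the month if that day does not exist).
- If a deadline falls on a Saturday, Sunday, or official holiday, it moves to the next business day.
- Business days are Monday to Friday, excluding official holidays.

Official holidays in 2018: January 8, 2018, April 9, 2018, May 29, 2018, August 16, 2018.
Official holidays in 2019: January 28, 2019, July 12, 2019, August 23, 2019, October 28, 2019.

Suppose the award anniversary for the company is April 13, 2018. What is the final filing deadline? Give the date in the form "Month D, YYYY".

April 15, 2019

12 months after April 13, 2018, on the same day of the month, is April 13, 2019.
Because April 13, 2019 is a Saturday, the deadline becomes April 15, 2019 (Monday).
Final deadline: April 15, 2019.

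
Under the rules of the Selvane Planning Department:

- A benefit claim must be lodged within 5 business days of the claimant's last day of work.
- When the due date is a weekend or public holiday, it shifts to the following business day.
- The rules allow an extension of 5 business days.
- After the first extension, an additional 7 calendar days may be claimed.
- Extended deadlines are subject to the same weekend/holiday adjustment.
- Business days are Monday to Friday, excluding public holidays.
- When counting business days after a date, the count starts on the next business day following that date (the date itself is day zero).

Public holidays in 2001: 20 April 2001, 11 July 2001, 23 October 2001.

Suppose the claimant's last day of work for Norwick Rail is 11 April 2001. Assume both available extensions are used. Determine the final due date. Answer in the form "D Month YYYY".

3 May 2001

Starting the day after 11 April 2001 and counting 5 business days lands on 18 April 2001.
Since 18 April 2001 is a Wednesday and not a holiday, the date is unchanged.
The 5-business-day extension runs from 18 April 2001 to 26 April 2001.
26 April 2001 (Thursday) is already a business day.
The 7-calendar-day extension moves the deadline from 26 April 2001 to 3 May 2001.
Since 3 May 2001 is a Thursday and not a holiday, the date is unchanged.
The final due date is 3 May 2001.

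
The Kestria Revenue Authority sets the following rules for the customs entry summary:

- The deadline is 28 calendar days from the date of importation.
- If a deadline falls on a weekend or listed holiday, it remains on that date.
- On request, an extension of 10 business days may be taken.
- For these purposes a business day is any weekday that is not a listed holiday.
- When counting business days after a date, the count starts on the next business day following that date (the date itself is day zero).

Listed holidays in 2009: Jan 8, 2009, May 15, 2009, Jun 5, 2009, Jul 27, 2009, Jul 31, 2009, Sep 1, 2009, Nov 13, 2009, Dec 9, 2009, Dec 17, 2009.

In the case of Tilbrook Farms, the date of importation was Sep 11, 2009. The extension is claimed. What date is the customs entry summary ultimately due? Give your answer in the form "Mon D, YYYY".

Oct 23, 2009

Trigger date Sep 11, 2009 + 28 calendar days = Oct 9, 2009.
No adjustment is made for weekends or holidays, so Oct 9, 2009 stands.
The 10-business-day extension runs from Oct 9, 2009 to Oct 23, 2009.
Oct 23, 2009 falls on a Friday. The rules make no weekend/holiday allowance, so it remains Oct 23, 2009.
The final due date is Oct 23, 2009.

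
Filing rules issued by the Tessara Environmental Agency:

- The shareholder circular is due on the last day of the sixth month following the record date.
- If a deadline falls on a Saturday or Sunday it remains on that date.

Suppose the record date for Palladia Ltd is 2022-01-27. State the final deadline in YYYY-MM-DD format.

2022-07-31

6 months after 2022-01-27 is July 2022; that month ends on 2022-07-31.
No adjustment is made for weekends or holidays, so 2022-07-31 stands.
Final deadline: 2022-07-31.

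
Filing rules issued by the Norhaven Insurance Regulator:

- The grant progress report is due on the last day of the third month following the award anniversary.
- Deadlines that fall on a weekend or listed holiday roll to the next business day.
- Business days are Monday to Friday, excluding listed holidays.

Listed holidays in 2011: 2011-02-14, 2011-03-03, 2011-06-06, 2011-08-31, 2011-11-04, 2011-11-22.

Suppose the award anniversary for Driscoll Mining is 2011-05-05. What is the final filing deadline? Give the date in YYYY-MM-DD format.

3 months after 2011-05-05 falls in August 2011; the last day of that month is 2011-08-31.
2011-08-31 is a listed holiday; the next business day is 2011-09-01 (Thursday).
Final deadline: 2011-09-01.

2011-09-01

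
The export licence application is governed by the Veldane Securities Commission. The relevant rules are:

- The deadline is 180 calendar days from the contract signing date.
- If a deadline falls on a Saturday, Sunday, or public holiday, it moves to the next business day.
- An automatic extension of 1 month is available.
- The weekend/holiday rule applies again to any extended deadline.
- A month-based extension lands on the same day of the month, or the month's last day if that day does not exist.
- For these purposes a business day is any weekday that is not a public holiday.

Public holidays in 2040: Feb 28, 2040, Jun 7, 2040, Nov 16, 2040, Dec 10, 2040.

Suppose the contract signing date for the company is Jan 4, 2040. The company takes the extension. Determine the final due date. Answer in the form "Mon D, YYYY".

Trigger date Jan 4, 2040 + 180 calendar days = Jul 2, 2040.
Jul 2, 2040 (Monday) is already a business day.
Applying the 1 month extension: 1 month after Jul 2, 2040 is Aug 2, 2040.
Aug 2, 2040 (Thursday) is already a business day.
Deadline: Aug 2, 2040.

Aug 2, 2040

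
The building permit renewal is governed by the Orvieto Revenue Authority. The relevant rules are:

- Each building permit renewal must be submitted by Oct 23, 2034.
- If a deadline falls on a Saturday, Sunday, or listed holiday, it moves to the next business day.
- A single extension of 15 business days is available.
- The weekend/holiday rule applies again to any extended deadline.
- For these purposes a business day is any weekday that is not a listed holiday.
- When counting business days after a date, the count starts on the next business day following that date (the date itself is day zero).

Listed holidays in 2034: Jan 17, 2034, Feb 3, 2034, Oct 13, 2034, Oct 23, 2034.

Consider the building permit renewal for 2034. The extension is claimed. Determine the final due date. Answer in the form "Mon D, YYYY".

Nov 14, 2034

Start from the fixed due date, Oct 23, 2034.
Oct 23, 2034 is a listed holiday; the next business day is Oct 24, 2034 (Tuesday).
Applying the 15-business-day extension: 15 business days after Oct 24, 2034 is Nov 14, 2034.
Nov 14, 2034 is a Tuesday and not a listed holiday, so it stands.
So the filing is due Nov 14, 2034.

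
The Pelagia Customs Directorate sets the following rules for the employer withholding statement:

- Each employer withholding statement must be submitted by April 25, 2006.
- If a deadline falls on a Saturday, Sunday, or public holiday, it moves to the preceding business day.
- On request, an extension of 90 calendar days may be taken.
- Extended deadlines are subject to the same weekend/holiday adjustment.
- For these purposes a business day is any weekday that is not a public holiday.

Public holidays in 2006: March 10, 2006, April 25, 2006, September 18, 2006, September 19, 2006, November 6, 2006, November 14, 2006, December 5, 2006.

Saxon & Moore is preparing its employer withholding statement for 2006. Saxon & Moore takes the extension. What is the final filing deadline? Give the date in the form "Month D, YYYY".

July 21, 2006

Start from the fixed due date, April 25, 2006.
Because April 25, 2006 is a listed holiday, the deadline becomes April 24, 2006 (Monday).
Add the 90 calendar-day extension to April 24, 2006: July 23, 2006.
Because July 23, 2006 is a Sunday, the deadline becomes July 21, 2006 (Friday).
Final deadline: July 21, 2006.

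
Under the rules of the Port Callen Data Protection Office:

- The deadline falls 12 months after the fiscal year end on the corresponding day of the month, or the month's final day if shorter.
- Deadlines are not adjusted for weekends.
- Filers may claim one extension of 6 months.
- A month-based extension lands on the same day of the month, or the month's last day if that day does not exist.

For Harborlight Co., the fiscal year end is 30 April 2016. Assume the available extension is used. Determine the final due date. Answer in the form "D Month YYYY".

12 months from 30 April 2016 is 30 April 2017.
30 April 2017 falls on a Sunday. The rules make no weekend/holiday allowance, so it remains 30 April 2017.
Applying the 6 months extension: 6 months after 30 April 2017 is 30 October 2017.
30 October 2017 falls on a Monday. The rules make no weekend/holiday allowance, so it remains 30 October 2017.
The final due date is 30 October 2017.

30 October 2017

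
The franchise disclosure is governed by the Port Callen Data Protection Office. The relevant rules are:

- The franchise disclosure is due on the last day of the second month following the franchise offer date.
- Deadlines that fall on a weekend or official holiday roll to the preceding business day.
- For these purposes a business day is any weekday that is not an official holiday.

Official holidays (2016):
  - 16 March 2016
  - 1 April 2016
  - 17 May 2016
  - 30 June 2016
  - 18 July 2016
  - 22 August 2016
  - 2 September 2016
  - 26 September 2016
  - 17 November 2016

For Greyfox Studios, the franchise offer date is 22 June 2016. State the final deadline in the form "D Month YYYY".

31 August 2016

2 months after 22 June 2016 falls in August 2016; the last day of that month is 31 August 2016.
Since 31 August 2016 is a Wednesday and not a holiday, the date is unchanged.
Deadline: 31 August 2016.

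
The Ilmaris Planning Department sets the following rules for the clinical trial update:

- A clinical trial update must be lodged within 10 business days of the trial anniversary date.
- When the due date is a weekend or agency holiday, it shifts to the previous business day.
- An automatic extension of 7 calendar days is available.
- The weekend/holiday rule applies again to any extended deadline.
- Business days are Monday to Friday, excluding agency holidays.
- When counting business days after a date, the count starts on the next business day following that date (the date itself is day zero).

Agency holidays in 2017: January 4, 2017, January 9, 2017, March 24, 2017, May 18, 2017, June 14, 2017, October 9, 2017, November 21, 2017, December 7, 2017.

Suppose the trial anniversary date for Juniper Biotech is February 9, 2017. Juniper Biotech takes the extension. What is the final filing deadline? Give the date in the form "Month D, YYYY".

10 business days after February 9, 2017, excluding weekends and holidays, is February 23, 2017.
February 23, 2017 falls on a Thursday, which is a business day, so no adjustment is needed.
The 7-calendar-day extension moves the deadline from February 23, 2017 to March 2, 2017.
Since March 2, 2017 is a Thursday and not a holiday, the date is unchanged.
So the filing is due March 2, 2017.

March 2, 2017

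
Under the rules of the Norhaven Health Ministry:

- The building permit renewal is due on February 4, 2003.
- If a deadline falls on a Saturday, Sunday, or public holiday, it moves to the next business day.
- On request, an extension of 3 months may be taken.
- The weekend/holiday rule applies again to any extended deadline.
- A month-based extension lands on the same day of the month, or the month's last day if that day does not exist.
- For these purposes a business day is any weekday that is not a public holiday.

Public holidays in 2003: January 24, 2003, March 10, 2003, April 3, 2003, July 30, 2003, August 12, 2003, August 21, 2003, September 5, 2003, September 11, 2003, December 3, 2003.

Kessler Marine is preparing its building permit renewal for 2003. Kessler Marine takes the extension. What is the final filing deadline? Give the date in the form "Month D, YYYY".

The statutory due date is February 4, 2003.
February 4, 2003 is a Tuesday and not a listed holiday, so it stands.
Applying the 3 months extension: 3 months after February 4, 2003 is May 4, 2003.
May 4, 2003 falls on a Sunday. Rolling to the next business day gives May 5, 2003, a Monday.
The final due date is May 5, 2003.

May 5, 2003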